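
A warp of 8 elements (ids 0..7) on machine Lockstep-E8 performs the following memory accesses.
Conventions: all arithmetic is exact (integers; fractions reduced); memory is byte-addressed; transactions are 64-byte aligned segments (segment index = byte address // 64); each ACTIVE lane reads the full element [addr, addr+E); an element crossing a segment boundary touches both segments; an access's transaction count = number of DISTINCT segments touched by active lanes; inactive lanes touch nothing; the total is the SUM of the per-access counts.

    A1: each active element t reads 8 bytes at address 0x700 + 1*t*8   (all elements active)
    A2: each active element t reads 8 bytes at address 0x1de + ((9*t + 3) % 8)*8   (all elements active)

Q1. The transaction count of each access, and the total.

A1: 1 transaction
A2: 2 transactions

Answer: 1,2; total 3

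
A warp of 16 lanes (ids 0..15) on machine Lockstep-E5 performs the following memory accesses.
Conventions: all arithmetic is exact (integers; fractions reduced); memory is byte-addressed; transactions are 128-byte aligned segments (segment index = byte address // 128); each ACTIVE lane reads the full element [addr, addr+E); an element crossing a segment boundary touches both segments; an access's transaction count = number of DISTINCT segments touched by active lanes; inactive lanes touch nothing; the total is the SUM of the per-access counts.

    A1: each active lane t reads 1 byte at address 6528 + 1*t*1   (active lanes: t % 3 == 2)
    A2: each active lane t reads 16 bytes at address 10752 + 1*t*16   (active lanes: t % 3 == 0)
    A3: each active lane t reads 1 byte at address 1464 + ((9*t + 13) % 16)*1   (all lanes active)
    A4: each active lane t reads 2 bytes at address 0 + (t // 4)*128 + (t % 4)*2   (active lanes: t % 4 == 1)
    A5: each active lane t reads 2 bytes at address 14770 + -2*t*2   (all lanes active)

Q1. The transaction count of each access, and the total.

A1: 1 transaction
A2: 2 transactions
A3: 1 transaction
A4: 4 transactions
A5: 2 transactions

Answer: 1,2,1,4,2; total 10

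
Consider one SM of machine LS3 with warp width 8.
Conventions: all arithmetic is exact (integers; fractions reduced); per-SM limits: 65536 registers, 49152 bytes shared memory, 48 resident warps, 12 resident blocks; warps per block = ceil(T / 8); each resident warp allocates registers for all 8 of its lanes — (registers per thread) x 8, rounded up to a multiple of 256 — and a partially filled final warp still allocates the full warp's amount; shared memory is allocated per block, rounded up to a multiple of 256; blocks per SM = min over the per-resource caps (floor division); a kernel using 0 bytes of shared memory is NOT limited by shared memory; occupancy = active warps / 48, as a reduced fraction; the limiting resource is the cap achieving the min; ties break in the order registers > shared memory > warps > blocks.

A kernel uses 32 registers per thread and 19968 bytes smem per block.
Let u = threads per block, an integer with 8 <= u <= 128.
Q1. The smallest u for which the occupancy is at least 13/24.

Answer: u = 97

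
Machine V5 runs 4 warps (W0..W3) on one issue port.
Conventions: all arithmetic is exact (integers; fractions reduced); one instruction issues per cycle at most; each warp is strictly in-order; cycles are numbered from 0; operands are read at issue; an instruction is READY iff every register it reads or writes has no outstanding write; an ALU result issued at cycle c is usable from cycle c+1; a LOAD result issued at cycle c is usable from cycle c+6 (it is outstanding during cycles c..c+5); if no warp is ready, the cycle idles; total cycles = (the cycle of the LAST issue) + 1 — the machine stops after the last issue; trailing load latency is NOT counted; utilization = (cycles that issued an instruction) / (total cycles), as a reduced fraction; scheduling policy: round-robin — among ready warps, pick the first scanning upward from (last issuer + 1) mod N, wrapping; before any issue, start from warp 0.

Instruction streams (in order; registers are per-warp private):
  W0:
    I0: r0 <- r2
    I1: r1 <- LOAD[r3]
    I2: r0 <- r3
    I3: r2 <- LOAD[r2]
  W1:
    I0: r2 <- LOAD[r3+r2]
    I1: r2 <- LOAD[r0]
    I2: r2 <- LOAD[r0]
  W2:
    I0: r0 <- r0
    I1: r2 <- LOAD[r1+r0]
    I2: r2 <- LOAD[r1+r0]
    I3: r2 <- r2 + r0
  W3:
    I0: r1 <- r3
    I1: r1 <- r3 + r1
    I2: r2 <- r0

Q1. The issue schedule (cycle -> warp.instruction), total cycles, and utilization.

cycle 0: W0.I0
cycle 1: W1.I0
cycle 2: W2.I0
cycle 3: W3.I0
cycle 4: W0.I1
cycle 5: W2.I1
cycle 6: W3.I1
cycle 7: W0.I2
cycle 8: W1.I1
cycle 9: W3.I2
cycle 10: W0.I3
cycle 11: W2.I2
cycle 12: idle
cycle 13: idle
cycle 14: W1.I2
cycle 15: idle
cycle 16: idle
cycle 17: W2.I3

Answer: 18 cycles, utilization 7/9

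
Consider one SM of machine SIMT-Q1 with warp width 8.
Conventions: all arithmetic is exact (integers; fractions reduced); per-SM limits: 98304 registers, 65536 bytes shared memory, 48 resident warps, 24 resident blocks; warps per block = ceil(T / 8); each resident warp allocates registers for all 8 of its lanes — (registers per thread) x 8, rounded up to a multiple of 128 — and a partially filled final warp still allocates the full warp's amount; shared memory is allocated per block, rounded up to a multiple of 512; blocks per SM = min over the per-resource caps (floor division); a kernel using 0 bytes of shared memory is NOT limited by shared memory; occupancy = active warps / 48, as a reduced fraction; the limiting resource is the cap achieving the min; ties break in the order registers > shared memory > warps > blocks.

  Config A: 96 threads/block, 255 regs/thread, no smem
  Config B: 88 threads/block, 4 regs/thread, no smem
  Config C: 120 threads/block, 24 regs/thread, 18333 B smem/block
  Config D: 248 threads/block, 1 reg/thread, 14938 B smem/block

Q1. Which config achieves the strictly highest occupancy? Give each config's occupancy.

occupancies: A 1, B 11/12, C 15/16, D 31/48

Answer: A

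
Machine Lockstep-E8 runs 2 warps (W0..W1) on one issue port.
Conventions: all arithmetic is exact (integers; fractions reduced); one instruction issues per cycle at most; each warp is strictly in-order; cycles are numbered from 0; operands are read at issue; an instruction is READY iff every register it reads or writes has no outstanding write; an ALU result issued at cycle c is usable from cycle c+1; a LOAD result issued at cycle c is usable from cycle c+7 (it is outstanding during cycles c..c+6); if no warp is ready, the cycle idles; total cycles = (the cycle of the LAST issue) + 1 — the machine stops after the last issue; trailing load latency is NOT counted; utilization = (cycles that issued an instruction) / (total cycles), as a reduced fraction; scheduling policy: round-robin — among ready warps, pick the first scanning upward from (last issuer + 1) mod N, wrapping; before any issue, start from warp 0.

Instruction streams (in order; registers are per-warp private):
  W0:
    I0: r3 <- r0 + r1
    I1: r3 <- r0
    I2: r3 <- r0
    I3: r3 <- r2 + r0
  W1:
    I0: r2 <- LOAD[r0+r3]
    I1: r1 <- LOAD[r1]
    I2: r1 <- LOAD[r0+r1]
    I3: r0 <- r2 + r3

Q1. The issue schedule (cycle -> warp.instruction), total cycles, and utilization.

cycle 0: W0.I0
cycle 1: W1.I0
cycle 2: W0.I1
cycle 3: W1.I1
cycle 4: W0.I2
cycle 5: W0.I3
cycle 6: idle
cycle 7: idle
cycle 8: idle
cycle 9: idle
cycle 10: W1.I2
cycle 11: W1.I3

Answer: 12 cycles, utilization 2/3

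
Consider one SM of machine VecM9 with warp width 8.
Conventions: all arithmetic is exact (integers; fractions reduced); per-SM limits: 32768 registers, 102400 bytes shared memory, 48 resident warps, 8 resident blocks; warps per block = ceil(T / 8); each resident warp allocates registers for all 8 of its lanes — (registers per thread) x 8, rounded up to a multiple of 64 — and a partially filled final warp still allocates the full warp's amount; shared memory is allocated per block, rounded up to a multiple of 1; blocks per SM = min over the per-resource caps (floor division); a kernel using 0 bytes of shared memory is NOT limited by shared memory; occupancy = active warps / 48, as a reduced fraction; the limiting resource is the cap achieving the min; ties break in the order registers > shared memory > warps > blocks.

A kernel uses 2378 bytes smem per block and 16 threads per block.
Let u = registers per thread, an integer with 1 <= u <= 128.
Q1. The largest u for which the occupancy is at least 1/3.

Answer: u = 128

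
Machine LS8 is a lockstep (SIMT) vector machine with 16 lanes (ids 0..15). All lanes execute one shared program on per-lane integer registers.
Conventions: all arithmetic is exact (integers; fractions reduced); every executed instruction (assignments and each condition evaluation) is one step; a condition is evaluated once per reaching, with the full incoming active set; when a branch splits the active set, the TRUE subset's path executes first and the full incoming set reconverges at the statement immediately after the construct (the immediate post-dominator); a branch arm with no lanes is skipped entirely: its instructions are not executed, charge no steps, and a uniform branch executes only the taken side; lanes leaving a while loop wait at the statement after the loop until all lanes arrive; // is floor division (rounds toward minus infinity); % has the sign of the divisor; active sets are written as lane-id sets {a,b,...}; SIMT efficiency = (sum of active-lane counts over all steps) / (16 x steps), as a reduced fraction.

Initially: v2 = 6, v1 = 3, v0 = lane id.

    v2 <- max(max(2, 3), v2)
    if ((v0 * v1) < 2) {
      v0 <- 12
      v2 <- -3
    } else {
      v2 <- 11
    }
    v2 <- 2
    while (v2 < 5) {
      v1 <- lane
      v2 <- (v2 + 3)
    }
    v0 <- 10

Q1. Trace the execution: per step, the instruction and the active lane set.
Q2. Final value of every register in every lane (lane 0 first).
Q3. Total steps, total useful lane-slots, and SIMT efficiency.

step 0: v2 <- max(max(2, 3), v2)     {0,1,2,3,4,5,6,7,8,9,10,11,12,13,14,15}
step 1: eval ((v0 * v1) < 2)         {0,1,2,3,4,5,6,7,8,9,10,11,12,13,14,15}
step 2: v0 <- 12                     {0}
step 3: v2 <- -3                     {0}
step 4: v2 <- 11                     {1,2,3,4,5,6,7,8,9,10,11,12,13,14,15}
step 5: v2 <- 2                      {0,1,2,3,4,5,6,7,8,9,10,11,12,13,14,15}
step 6: eval (v2 < 5)                {0,1,2,3,4,5,6,7,8,9,10,11,12,13,14,15}
step 7: v1 <- lane                   {0,1,2,3,4,5,6,7,8,9,10,11,12,13,14,15}
step 8: v2 <- (v2 + 3)               {0,1,2,3,4,5,6,7,8,9,10,11,12,13,14,15}
step 9: eval (v2 < 5)                {0,1,2,3,4,5,6,7,8,9,10,11,12,13,14,15}
step 10: v0 <- 10                     {0,1,2,3,4,5,6,7,8,9,10,11,12,13,14,15}

Answer: 11 steps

v2: 5,5,5,5,5,5,5,5,5,5,5,5,5,5,5,5
v1: 0,1,2,3,4,5,6,7,8,9,10,11,12,13,14,15
v0: 10,10,10,10,10,10,10,10,10,10,10,10,10,10,10,10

steps = 11; useful = 145; efficiency = 145/176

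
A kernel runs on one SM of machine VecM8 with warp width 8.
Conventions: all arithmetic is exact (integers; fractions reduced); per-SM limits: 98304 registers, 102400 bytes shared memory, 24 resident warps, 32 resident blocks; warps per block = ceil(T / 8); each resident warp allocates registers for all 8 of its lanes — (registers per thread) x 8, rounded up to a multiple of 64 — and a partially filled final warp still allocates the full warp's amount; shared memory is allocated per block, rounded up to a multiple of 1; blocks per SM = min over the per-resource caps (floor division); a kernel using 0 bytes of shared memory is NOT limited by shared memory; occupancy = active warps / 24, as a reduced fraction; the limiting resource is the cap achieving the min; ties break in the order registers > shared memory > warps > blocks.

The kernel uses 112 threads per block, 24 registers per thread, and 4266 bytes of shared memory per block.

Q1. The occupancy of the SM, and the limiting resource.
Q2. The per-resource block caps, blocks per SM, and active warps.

Answer: occupancy 7/12, limited by warps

registers: 36 blocks
shared memory: 24 blocks
warps: 1 block
blocks: 32 blocks

Answer: 1 block, 14 active warps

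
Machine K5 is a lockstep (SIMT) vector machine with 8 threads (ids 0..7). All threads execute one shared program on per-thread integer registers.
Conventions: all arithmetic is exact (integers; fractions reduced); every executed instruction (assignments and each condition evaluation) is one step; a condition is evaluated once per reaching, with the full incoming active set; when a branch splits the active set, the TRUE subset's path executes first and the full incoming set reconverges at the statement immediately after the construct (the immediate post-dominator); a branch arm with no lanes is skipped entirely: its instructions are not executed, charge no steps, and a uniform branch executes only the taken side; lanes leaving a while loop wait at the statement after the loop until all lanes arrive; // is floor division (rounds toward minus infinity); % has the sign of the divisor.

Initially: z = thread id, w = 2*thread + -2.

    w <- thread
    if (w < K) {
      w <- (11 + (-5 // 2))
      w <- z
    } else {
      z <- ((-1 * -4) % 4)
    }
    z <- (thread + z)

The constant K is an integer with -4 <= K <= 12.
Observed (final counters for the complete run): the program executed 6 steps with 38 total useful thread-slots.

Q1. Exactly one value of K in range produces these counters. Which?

Answer: K = 6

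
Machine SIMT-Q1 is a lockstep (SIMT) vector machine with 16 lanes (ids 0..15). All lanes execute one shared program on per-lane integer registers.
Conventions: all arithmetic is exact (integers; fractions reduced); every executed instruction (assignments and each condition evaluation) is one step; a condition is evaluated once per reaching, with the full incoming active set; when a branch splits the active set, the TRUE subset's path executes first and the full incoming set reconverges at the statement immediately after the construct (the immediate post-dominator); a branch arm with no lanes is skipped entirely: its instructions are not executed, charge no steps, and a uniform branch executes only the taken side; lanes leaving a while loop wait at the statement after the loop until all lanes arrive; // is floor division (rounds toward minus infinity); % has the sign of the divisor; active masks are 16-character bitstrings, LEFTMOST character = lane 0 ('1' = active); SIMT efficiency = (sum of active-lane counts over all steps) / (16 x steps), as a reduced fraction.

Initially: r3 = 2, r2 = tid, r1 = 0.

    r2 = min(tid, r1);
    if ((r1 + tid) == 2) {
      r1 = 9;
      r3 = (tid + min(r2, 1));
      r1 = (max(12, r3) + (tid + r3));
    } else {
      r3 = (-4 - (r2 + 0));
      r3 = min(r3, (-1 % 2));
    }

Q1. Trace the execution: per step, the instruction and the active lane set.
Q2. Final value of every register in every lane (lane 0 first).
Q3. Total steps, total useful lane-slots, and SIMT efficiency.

step 0: r2 <- min(tid, r1)           1111111111111111
step 1: eval ((r1 + tid) == 2)       1111111111111111
step 2: r1 <- 9                      0010000000000000
step 3: r3 <- (tid + min(r2, 1))     0010000000000000
step 4: r1 <- (max(12, r3) + (tid + r3)) 0010000000000000
step 5: r3 <- (-4 - (r2 + 0))        1101111111111111
step 6: r3 <- min(r3, (-1 % 2))      1101111111111111

Answer: 7 steps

r3: -4,-4,2,-4,-4,-4,-4,-4,-4,-4,-4,-4,-4,-4,-4,-4
r2: 0,0,0,0,0,0,0,0,0,0,0,0,0,0,0,0
r1: 0,0,16,0,0,0,0,0,0,0,0,0,0,0,0,0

steps = 7; useful = 65; efficiency = 65/112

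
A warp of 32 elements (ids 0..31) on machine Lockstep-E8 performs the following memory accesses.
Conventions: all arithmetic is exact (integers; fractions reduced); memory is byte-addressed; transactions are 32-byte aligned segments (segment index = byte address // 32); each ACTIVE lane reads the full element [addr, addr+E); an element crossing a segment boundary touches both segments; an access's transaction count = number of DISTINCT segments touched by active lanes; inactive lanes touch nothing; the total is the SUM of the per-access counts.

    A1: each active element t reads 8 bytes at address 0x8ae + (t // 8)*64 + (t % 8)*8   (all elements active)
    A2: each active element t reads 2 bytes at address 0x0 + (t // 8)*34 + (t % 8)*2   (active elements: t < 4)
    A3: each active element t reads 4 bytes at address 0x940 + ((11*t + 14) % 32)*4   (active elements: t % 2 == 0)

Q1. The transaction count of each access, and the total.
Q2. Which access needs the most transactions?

A1: 9 transactions
A2: 1 transaction
A3: 4 transactions

Answer: 9,1,4; total 14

Answer: A1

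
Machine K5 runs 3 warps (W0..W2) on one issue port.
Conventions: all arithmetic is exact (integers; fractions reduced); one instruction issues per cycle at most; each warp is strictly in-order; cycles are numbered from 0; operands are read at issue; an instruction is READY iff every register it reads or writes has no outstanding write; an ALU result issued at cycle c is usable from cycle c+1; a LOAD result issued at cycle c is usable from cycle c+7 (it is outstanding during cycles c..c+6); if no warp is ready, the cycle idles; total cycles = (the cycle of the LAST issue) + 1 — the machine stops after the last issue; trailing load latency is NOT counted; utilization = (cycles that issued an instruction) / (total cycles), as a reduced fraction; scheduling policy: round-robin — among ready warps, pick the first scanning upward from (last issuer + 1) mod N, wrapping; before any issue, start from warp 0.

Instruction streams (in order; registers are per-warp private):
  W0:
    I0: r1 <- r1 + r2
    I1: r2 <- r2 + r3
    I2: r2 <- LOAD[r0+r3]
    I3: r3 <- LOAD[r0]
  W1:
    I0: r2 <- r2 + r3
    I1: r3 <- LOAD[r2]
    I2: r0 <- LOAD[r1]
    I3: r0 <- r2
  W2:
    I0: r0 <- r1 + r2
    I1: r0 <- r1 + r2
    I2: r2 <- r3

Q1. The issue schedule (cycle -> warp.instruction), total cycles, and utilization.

cycle 0: W0.I0
cycle 1: W1.I0
cycle 2: W2.I0
cycle 3: W0.I1
cycle 4: W1.I1
cycle 5: W2.I1
cycle 6: W0.I2
cycle 7: W1.I2
cycle 8: W2.I2
cycle 9: W0.I3
cycle 10: idle
cycle 11: idle
cycle 12: idle
cycle 13: idle
cycle 14: W1.I3

Answer: 15 cycles, utilization 11/15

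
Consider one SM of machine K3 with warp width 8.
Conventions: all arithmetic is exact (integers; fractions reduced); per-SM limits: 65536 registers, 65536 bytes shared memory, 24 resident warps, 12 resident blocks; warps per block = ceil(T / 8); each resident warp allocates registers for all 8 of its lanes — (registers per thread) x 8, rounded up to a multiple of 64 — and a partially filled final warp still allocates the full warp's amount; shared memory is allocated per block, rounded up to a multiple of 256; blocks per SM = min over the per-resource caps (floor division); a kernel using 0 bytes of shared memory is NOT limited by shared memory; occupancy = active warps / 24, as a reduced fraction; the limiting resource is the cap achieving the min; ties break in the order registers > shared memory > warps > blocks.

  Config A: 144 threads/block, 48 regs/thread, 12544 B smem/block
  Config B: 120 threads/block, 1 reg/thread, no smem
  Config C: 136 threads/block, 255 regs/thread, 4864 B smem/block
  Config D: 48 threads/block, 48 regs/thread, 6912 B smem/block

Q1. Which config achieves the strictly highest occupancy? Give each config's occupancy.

occupancies: A 3/4, B 5/8, C 17/24, D 1

Answer: D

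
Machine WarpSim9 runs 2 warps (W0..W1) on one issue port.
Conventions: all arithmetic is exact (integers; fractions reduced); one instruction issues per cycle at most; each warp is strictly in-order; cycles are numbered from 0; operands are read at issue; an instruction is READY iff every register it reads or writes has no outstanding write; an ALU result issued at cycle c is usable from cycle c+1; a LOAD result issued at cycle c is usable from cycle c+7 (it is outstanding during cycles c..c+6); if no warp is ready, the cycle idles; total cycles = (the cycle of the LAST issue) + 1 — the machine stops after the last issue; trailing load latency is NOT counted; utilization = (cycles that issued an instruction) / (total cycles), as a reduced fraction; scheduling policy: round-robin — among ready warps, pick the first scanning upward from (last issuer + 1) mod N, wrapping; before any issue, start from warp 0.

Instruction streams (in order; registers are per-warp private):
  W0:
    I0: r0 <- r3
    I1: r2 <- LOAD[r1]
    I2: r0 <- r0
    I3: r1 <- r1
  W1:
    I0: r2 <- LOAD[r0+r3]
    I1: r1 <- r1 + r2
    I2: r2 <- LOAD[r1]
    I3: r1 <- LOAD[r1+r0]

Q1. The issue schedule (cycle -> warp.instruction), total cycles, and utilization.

cycle 0: W0.I0
cycle 1: W1.I0
cycle 2: W0.I1
cycle 3: W0.I2
cycle 4: W0.I3
cycle 5: idle
cycle 6: idle
cycle 7: idle
cycle 8: W1.I1
cycle 9: W1.I2
cycle 10: W1.I3

Answer: 11 cycles, utilization 8/11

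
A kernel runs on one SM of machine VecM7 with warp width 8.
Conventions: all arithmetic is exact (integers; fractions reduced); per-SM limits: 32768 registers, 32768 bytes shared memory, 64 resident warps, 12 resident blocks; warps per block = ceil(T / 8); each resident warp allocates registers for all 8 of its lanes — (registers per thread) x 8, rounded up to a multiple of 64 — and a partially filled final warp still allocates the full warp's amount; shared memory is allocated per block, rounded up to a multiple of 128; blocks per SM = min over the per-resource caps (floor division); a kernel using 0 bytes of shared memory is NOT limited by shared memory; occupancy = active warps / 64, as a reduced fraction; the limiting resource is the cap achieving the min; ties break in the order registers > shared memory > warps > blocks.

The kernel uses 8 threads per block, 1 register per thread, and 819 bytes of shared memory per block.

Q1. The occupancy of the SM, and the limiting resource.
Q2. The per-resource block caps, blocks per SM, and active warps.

Answer: occupancy 3/16, limited by blocks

registers: 512 blocks
shared memory: 36 blocks
warps: 64 blocks
blocks: 12 blocks

Answer: 12 blocks, 12 active warps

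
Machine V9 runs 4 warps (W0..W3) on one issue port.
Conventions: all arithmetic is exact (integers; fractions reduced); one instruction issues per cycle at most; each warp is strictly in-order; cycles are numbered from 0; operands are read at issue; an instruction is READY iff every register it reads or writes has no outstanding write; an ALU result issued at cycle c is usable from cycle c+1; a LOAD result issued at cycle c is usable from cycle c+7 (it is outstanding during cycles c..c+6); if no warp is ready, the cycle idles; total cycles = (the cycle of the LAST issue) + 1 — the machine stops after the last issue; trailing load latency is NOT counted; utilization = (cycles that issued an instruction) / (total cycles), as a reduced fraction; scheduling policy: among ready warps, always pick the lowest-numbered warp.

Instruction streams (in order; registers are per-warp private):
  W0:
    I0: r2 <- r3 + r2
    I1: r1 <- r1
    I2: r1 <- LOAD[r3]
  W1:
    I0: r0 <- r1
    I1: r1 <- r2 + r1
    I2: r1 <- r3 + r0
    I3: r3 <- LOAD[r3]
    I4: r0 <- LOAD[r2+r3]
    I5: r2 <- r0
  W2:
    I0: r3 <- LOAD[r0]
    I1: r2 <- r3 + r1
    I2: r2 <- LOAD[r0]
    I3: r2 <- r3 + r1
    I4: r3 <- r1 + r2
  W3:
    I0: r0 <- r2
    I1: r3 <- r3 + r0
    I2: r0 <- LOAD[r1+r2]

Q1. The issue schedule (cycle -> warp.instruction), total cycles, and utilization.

cycle 0: W0.I0
cycle 1: W0.I1
cycle 2: W0.I2
cycle 3: W1.I0
cycle 4: W1.I1
cycle 5: W1.I2
cycle 6: W1.I3
cycle 7: W2.I0
cycle 8: W3.I0
cycle 9: W3.I1
cycle 10: W3.I2
cycle 11: idle
cycle 12: idle
cycle 13: W1.I4
cycle 14: W2.I1
cycle 15: W2.I2
cycle 16: idle
cycle 17: idle
cycle 18: idle
cycle 19: idle
cycle 20: W1.I5
cycle 21: idle
cycle 22: W2.I3
cycle 23: W2.I4

Answer: 24 cycles, utilization 17/24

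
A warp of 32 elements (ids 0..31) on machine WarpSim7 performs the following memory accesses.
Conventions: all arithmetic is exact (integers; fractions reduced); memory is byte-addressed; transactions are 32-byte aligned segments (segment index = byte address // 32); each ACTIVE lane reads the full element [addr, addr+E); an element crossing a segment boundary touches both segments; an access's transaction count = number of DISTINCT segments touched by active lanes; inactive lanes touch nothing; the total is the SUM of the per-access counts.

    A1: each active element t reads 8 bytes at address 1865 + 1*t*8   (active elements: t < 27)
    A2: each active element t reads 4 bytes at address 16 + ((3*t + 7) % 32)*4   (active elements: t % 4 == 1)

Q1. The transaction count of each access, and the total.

A1: 8 transactions
A2: 5 transactions

Answer: 8,5; total 13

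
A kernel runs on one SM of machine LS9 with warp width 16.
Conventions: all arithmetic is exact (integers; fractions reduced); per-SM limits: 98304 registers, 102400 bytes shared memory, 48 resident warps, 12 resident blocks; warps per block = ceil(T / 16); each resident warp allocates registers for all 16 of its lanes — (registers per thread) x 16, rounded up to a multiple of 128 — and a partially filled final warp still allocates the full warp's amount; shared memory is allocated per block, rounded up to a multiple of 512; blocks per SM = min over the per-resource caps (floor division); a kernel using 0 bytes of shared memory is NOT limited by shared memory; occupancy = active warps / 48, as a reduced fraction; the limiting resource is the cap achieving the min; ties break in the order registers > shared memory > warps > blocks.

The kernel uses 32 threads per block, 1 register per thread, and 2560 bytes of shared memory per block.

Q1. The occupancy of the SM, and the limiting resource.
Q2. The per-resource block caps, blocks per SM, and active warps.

Answer: occupancy 1/2, limited by blocks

registers: 384 blocks
shared memory: 40 blocks
warps: 24 blocks
blocks: 12 blocks

Answer: 12 blocks, 24 active warps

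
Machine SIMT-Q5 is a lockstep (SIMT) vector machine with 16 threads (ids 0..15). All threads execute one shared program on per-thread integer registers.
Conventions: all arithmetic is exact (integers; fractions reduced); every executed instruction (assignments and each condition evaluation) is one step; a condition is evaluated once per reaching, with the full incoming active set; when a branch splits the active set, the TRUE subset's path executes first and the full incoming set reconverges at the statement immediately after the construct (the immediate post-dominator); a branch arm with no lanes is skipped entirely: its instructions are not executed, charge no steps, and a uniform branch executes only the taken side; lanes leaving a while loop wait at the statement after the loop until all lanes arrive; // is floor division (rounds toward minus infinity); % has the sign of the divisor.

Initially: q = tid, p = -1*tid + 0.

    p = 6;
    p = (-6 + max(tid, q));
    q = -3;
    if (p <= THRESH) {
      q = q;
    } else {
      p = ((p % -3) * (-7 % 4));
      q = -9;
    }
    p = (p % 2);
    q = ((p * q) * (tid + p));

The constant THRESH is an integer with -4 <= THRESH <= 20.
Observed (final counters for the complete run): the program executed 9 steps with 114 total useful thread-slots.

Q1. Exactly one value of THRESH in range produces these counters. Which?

Answer: THRESH = 7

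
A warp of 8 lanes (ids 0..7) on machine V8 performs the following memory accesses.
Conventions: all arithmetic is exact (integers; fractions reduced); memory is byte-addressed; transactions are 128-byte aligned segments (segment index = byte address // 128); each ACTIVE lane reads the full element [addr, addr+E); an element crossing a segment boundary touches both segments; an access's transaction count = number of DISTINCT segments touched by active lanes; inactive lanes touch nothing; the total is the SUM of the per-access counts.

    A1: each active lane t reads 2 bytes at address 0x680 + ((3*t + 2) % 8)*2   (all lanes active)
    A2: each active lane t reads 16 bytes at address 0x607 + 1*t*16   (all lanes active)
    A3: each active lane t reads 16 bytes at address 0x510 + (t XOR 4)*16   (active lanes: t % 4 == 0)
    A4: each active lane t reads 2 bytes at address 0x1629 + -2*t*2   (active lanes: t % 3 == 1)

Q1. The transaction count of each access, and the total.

A1: 1 transaction
A2: 2 transactions
A3: 1 transaction
A4: 1 transaction

Answer: 1,2,1,1; total 5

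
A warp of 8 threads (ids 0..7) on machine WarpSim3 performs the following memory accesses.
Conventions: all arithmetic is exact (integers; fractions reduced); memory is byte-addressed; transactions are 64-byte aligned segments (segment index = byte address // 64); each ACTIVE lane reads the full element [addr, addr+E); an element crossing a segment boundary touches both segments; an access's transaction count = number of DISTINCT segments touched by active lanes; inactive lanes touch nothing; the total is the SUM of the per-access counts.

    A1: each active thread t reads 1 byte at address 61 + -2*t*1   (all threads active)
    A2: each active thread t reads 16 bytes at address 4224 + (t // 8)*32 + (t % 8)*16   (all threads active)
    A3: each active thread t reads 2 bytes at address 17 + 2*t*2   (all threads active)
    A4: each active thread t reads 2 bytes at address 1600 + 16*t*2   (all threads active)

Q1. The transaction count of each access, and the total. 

A1: 1 transaction
A2: 2 transactions
A3: 1 transaction
A4: 4 transactions

Answer: 1,2,1,4; total 8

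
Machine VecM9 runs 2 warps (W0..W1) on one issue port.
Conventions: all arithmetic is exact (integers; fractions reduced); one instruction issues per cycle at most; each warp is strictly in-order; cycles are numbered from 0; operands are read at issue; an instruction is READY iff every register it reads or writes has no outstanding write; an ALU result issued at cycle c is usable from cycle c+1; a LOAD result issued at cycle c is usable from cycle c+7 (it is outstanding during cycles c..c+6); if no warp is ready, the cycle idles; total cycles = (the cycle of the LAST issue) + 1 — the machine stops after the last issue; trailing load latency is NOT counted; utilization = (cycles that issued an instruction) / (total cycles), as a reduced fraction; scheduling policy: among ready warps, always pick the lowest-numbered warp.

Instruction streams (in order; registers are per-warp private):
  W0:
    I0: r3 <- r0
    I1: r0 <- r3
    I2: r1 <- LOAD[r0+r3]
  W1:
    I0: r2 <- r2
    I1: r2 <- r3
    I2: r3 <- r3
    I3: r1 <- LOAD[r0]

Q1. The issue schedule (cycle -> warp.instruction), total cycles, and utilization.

cycle 0: W0.I0
cycle 1: W0.I1
cycle 2: W0.I2
cycle 3: W1.I0
cycle 4: W1.I1
cycle 5: W1.I2
cycle 6: W1.I3

Answer: 7 cycles, utilization 1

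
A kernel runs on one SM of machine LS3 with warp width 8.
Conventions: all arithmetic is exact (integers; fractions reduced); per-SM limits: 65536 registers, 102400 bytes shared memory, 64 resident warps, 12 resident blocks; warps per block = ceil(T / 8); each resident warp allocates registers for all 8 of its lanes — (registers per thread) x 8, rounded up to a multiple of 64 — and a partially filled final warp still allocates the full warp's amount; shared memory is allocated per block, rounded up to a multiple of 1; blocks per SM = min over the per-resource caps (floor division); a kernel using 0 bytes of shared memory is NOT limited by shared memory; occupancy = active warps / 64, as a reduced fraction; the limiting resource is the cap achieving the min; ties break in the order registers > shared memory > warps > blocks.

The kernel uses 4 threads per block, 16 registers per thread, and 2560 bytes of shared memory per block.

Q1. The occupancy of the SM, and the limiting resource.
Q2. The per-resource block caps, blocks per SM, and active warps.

Answer: occupancy 3/16, limited by blocks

registers: 512 blocks
shared memory: 40 blocks
warps: 64 blocks
blocks: 12 blocks

Answer: 12 blocks, 12 active warps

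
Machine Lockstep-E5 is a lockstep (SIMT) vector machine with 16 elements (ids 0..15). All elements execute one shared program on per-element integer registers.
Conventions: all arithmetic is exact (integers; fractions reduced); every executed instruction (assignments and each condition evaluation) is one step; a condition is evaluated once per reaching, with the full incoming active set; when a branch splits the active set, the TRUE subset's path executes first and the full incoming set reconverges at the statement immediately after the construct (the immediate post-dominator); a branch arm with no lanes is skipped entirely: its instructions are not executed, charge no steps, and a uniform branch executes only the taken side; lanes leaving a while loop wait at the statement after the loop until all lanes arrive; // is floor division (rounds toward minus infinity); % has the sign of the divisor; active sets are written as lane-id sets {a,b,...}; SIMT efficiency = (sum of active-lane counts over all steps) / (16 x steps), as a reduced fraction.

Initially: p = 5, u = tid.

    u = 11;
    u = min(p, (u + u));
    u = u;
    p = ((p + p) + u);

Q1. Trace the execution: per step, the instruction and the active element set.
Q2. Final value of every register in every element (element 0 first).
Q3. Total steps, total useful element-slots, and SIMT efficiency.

step 0: u <- 11                      {0,1,2,3,4,5,6,7,8,9,10,11,12,13,14,15}
step 1: u <- min(p, (u + u))         {0,1,2,3,4,5,6,7,8,9,10,11,12,13,14,15}
step 2: u <- u                       {0,1,2,3,4,5,6,7,8,9,10,11,12,13,14,15}
step 3: p <- ((p + p) + u)           {0,1,2,3,4,5,6,7,8,9,10,11,12,13,14,15}

Answer: 4 steps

p: 15,15,15,15,15,15,15,15,15,15,15,15,15,15,15,15
u: 5,5,5,5,5,5,5,5,5,5,5,5,5,5,5,5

steps = 4; useful = 64; efficiency = 64/64 = 1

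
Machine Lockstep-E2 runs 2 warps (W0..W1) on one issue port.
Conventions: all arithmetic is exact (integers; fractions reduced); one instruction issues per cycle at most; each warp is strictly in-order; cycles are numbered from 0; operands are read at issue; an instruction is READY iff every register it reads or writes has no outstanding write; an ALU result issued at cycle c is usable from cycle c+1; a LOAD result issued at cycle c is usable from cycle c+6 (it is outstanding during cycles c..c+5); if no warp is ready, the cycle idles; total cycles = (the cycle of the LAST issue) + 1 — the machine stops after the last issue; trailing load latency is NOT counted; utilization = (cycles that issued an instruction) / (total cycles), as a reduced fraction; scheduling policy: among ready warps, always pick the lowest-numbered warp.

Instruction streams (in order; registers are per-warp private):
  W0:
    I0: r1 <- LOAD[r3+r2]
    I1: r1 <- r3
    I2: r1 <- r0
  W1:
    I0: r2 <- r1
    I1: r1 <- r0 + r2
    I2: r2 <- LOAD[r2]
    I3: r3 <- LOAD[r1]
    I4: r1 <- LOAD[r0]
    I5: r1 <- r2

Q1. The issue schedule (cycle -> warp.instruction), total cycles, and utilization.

cycle 0: W0.I0
cycle 1: W1.I0
cycle 2: W1.I1
cycle 3: W1.I2
cycle 4: W1.I3
cycle 5: W1.I4
cycle 6: W0.I1
cycle 7: W0.I2
cycle 8: idle
cycle 9: idle
cycle 10: idle
cycle 11: W1.I5

Answer: 12 cycles, utilization 3/4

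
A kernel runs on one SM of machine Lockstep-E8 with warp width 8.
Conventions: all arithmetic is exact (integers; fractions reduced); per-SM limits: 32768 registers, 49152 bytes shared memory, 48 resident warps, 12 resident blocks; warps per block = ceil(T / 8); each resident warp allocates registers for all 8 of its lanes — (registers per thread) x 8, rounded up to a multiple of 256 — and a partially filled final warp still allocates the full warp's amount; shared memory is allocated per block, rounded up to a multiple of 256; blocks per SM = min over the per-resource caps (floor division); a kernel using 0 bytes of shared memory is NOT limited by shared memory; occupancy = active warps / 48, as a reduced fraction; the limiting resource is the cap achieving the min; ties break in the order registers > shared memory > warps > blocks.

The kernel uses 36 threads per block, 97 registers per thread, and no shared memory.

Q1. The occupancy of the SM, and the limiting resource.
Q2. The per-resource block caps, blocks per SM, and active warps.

Answer: occupancy 5/8, limited by registers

registers: 6 blocks
shared memory: no limit (kernel uses none)
warps: 9 blocks
blocks: 12 blocks

Answer: 6 blocks, 30 active warps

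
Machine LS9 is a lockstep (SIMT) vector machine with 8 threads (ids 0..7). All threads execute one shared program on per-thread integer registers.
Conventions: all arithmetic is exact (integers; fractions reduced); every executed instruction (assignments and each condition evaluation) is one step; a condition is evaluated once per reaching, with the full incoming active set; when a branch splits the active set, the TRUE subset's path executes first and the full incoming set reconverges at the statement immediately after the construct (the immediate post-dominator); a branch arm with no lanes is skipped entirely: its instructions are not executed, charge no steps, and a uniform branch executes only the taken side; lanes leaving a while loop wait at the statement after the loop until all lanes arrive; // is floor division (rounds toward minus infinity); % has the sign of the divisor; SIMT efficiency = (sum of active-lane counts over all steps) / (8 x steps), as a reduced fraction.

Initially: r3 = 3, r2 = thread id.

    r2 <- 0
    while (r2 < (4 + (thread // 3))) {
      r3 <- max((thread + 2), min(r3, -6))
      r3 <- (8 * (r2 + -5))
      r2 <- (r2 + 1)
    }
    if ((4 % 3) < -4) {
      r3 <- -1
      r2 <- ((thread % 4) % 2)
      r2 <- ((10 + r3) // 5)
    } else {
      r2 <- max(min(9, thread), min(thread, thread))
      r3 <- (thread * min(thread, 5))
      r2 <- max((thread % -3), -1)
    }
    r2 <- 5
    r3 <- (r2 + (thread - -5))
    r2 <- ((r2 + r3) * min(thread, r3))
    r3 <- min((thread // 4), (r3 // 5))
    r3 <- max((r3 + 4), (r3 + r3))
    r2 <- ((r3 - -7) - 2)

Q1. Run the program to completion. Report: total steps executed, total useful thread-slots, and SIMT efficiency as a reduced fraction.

Answer: 36 steps, 252 useful, 7/8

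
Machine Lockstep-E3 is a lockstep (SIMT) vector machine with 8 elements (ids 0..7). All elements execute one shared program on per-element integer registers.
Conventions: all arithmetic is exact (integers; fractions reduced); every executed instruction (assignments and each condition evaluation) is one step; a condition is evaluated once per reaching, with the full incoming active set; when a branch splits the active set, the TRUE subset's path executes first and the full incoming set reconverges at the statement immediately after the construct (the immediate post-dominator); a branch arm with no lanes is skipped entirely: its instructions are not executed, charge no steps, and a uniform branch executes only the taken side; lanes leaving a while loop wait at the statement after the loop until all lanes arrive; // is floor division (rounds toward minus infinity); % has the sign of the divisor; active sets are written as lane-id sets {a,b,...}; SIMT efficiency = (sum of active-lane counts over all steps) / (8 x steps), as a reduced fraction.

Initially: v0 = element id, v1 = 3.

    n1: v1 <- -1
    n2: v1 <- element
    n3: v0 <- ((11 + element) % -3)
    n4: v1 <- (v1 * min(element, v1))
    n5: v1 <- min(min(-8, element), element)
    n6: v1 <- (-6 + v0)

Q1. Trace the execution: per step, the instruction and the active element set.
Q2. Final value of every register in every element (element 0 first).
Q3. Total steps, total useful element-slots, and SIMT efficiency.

step 0: v1 <- -1                     {0,1,2,3,4,5,6,7}
step 1: v1 <- element                {0,1,2,3,4,5,6,7}
step 2: v0 <- ((11 + element) % -3)  {0,1,2,3,4,5,6,7}
step 3: v1 <- (v1 * min(element, v1)) {0,1,2,3,4,5,6,7}
step 4: v1 <- min(min(-8, element), element) {0,1,2,3,4,5,6,7}
step 5: v1 <- (-6 + v0)              {0,1,2,3,4,5,6,7}

Answer: 6 steps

v0: -1,0,-2,-1,0,-2,-1,0
v1: -7,-6,-8,-7,-6,-8,-7,-6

steps = 6; useful = 48; efficiency = 48/48 = 1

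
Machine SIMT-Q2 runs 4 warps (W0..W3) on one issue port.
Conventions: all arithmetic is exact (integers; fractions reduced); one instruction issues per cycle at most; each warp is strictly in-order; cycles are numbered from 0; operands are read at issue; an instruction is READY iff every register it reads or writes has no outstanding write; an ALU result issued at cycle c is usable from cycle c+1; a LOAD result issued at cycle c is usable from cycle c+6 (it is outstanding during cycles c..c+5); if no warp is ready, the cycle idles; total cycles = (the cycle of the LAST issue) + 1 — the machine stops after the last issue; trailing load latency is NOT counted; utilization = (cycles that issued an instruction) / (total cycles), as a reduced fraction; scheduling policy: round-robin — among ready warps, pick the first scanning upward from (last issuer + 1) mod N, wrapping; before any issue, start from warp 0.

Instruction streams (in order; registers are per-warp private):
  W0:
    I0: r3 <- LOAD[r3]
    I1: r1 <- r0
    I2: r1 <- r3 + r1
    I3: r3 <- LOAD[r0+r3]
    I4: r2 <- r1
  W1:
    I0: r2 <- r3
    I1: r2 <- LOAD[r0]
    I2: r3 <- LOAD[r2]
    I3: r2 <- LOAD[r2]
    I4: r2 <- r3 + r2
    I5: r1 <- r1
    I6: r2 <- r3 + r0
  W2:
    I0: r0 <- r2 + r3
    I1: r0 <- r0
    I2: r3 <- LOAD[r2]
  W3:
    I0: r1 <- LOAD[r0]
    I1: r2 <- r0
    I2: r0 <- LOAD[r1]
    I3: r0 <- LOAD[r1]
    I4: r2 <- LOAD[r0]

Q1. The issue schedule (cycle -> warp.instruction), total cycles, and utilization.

cycle 0: W0.I0
cycle 1: W1.I0
cycle 2: W2.I0
cycle 3: W3.I0
cycle 4: W0.I1
cycle 5: W1.I1
cycle 6: W2.I1
cycle 7: W3.I1
cycle 8: W0.I2
cycle 9: W2.I2
cycle 10: W3.I2
cycle 11: W0.I3
cycle 12: W1.I2
cycle 13: W0.I4
cycle 14: W1.I3
cycle 15: idle
cycle 16: W3.I3
cycle 17: idle
cycle 18: idle
cycle 19: idle
cycle 20: W1.I4
cycle 21: W1.I5
cycle 22: W3.I4
cycle 23: W1.I6

Answer: 24 cycles, utilization 5/6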